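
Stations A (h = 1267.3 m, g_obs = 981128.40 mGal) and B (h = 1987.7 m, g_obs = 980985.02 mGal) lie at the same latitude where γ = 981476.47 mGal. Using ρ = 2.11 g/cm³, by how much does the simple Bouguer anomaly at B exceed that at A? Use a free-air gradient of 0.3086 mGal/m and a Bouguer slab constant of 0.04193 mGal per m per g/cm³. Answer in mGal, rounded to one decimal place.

15.2

Δg_SB(A) = 981128.40 − 981476.47 + 0.3086×1267.3 − 0.04193×2.11×1267.3 = -69.10 mGal
Δg_SB(B) = 980985.02 − 981476.47 + 0.3086×1987.7 − 0.04193×2.11×1987.7 = -53.90 mGal
Difference = -53.90 − (-69.10) = 15.20 mGal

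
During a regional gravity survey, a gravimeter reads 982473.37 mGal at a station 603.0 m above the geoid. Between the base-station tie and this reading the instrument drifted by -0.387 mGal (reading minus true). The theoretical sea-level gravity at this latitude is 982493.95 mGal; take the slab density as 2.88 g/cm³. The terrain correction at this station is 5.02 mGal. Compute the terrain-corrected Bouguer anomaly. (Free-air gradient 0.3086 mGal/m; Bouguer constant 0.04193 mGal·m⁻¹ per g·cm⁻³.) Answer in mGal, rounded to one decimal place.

Drift-corrected reading = 982473.37 − (-0.387) = 982473.757 mGal
Free-air correction = 0.3086 × 603.0 = 186.09 mGal
Free-air anomaly = 982473.757 − 982493.95 + (186.09) = 165.897 mGal
Bouguer slab correction = 0.04193 × 2.88 × 603.0 = 72.82 mGal
Simple Bouguer anomaly = 165.897 − (72.82) = 93.077 mGal
Complete Bouguer anomaly = 93.077 + 5.02 = 98.097 mGal

98.1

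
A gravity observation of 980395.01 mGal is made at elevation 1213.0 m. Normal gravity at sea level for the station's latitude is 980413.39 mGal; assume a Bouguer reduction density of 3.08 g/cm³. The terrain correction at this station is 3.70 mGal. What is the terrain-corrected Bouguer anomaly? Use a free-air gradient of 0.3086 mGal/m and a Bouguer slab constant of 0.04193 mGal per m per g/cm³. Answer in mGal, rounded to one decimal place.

Free-air correction = 0.3086 × 1213.0 = 374.33 mGal
Free-air anomaly = 980395.01 − 980413.39 + (374.33) = 355.95 mGal
Bouguer slab correction = 0.04193 × 3.08 × 1213.0 = 156.65 mGal
Simple Bouguer anomaly = 355.95 − (156.65) = 199.30 mGal
Complete Bouguer anomaly = 199.30 + 3.70 = 203.00 mGal

203.0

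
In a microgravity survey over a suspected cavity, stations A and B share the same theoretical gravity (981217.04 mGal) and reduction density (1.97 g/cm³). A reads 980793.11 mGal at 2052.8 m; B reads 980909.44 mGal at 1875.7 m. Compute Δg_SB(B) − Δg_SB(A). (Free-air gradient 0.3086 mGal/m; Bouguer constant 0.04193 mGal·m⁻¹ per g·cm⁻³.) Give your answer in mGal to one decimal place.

76.3

Δg_SB(A) = 980793.11 − 981217.04 + 0.3086×2052.8 − 0.04193×1.97×2052.8 = 40.00 mGal
Δg_SB(B) = 980909.44 − 981217.04 + 0.3086×1875.7 − 0.04193×1.97×1875.7 = 116.30 mGal
Difference = 116.30 − (40.00) = 76.30 mGal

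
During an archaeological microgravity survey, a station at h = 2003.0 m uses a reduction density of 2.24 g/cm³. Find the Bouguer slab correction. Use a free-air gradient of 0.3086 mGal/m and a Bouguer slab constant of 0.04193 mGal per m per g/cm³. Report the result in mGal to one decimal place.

188.1

Bouguer slab correction = 0.04193 × 2.24 × 2003.0 = 188.1 mGal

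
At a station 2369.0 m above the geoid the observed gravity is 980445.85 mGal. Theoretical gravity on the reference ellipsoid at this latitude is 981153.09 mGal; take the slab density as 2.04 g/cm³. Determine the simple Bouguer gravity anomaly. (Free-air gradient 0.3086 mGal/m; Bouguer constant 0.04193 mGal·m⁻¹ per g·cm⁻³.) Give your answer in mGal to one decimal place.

-178.8

Free-air correction = 0.3086 × 2369.0 = 731.07 mGal
Free-air anomaly = 980445.85 − 981153.09 + (731.07) = 23.83 mGal
Bouguer slab correction = 0.04193 × 2.04 × 2369.0 = 202.64 mGal
Simple Bouguer anomaly = 23.83 − (202.64) = -178.81 mGal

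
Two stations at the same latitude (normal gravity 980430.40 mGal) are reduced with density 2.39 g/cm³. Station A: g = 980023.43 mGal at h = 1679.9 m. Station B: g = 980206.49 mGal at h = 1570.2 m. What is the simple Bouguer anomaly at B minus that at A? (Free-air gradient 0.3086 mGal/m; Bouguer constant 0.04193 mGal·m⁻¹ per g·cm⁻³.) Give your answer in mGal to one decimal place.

160.2

Δg_SB(A) = 980023.43 − 980430.40 + 0.3086×1679.9 − 0.04193×2.39×1679.9 = -56.90 mGal
Δg_SB(B) = 980206.49 − 980430.40 + 0.3086×1570.2 − 0.04193×2.39×1570.2 = 103.30 mGal
Difference = 103.30 − (-56.90) = 160.20 mGal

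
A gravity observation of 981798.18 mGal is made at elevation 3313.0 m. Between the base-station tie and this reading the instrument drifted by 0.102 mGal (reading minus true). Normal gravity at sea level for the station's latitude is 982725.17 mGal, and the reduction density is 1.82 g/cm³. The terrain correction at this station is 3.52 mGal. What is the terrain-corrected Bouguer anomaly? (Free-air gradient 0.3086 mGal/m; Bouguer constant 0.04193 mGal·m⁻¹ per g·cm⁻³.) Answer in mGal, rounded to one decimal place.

-154.0

Drift-corrected reading = 981798.18 − (0.102) = 981798.078 mGal
Free-air correction = 0.3086 × 3313.0 = 1022.39 mGal
Free-air anomaly = 981798.078 − 982725.17 + (1022.39) = 95.298 mGal
Bouguer slab correction = 0.04193 × 1.82 × 3313.0 = 252.82 mGal
Simple Bouguer anomaly = 95.298 − (252.82) = -157.522 mGal
Complete Bouguer anomaly = -157.522 + 3.52 = -154.002 mGal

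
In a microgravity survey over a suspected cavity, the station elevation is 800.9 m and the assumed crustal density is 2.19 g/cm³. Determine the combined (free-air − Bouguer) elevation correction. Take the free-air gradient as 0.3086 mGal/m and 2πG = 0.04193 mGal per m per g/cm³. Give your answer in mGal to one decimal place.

173.6

Combined gradient = 0.3086 − 0.04193 × 2.19 = 0.2167733 mGal/m
Combined elevation correction = 0.2167733 × 800.9 = 173.6 mGal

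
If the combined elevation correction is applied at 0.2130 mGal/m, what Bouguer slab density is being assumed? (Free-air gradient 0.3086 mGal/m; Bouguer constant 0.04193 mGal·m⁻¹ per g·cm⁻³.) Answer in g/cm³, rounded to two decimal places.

0.2130 = 0.3086 − 0.04193 × ρ
ρ = (0.3086 − 0.2130) / 0.04193 = 2.28 g/cm³

2.28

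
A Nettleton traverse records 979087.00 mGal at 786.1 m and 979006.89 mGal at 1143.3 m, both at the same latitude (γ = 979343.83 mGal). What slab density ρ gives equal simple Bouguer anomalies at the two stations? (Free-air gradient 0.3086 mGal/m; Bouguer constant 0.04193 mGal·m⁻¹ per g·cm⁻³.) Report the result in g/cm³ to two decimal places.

Δg_obs = 979006.89 − 979087.00 = -80.11 mGal over Δh = 1143.3 − 786.1 = 357.2 m
Equal Bouguer anomalies ⇒ Δg_obs + (0.3086 − 0.04193ρ)·Δh = 0
0.3086 − 0.04193ρ = −Δg_obs/Δh = 0.22427
ρ = (0.3086 − 0.22427) / 0.04193 = 2.01 g/cm³

2.01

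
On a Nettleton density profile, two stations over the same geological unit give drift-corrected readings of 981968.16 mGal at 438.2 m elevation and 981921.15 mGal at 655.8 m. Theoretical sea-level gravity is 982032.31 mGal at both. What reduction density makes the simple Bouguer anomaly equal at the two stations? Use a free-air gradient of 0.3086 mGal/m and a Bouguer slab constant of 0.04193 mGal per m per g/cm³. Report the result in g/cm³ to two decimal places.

Δg_obs = 981921.15 − 981968.16 = -47.01 mGal over Δh = 655.8 − 438.2 = 217.6 m
Equal Bouguer anomalies ⇒ Δg_obs + (0.3086 − 0.04193ρ)·Δh = 0
0.3086 − 0.04193ρ = −Δg_obs/Δh = 0.21604
ρ = (0.3086 − 0.21604) / 0.04193 = 2.21 g/cm³

2.21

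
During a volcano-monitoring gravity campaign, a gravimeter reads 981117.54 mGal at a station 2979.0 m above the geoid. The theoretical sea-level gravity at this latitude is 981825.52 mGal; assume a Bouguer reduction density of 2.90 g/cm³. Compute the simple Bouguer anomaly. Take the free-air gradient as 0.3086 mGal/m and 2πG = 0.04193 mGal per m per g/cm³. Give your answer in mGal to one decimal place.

Free-air correction = 0.3086 × 2979.0 = 919.32 mGal
Free-air anomaly = 981117.54 − 981825.52 + (919.32) = 211.34 mGal
Bouguer slab correction = 0.04193 × 2.90 × 2979.0 = 362.24 mGal
Simple Bouguer anomaly = 211.34 − (362.24) = -150.90 mGal

-150.9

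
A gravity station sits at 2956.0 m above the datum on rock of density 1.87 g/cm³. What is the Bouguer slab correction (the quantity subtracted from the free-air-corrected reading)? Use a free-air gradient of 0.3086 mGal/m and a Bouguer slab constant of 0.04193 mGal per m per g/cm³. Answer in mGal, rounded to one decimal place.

Bouguer slab correction = 0.04193 × 1.87 × 2956.0 = 231.8 mGal

231.8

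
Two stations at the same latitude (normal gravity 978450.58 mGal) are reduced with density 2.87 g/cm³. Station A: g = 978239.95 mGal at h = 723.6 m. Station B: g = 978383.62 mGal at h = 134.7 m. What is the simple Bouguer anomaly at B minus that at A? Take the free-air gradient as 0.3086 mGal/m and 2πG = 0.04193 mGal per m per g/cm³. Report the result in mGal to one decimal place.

32.8

Δg_SB(A) = 978239.95 − 978450.58 + 0.3086×723.6 − 0.04193×2.87×723.6 = -74.40 mGal
Δg_SB(B) = 978383.62 − 978450.58 + 0.3086×134.7 − 0.04193×2.87×134.7 = -41.60 mGal
Difference = -41.60 − (-74.40) = 32.80 mGal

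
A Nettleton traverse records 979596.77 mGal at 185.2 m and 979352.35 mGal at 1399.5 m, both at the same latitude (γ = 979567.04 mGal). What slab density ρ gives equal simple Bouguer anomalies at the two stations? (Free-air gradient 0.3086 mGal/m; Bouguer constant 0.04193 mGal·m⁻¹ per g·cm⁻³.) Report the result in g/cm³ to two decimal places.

2.56

Δg_obs = 979352.35 − 979596.77 = -244.42 mGal over Δh = 1399.5 − 185.2 = 1214.3 m
Equal Bouguer anomalies ⇒ Δg_obs + (0.3086 − 0.04193ρ)·Δh = 0
0.3086 − 0.04193ρ = −Δg_obs/Δh = 0.20128
ρ = (0.3086 − 0.20128) / 0.04193 = 2.56 g/cm³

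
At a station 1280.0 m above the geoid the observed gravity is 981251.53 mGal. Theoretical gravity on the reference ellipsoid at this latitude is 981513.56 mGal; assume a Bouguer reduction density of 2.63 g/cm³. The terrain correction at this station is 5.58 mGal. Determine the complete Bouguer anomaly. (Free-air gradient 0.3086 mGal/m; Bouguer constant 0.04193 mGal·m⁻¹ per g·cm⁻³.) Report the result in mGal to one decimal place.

Free-air correction = 0.3086 × 1280.0 = 395.01 mGal
Free-air anomaly = 981251.53 − 981513.56 + (395.01) = 132.98 mGal
Bouguer slab correction = 0.04193 × 2.63 × 1280.0 = 141.15 mGal
Simple Bouguer anomaly = 132.98 − (141.15) = -8.17 mGal
Complete Bouguer anomaly = -8.17 + 5.58 = -2.59 mGal

-2.6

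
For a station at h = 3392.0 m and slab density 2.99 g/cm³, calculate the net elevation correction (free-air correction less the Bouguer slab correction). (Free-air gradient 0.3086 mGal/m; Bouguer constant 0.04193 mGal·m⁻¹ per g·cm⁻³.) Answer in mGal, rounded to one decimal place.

Combined gradient = 0.3086 − 0.04193 × 2.99 = 0.1832293 mGal/m
Combined elevation correction = 0.1832293 × 3392.0 = 621.5 mGal

621.5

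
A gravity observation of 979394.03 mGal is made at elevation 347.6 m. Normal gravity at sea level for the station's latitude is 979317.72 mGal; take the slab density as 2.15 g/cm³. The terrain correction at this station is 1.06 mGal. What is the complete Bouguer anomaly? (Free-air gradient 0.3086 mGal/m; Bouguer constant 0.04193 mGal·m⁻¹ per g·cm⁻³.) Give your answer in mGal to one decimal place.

Free-air correction = 0.3086 × 347.6 = 107.27 mGal
Free-air anomaly = 979394.03 − 979317.72 + (107.27) = 183.58 mGal
Bouguer slab correction = 0.04193 × 2.15 × 347.6 = 31.34 mGal
Simple Bouguer anomaly = 183.58 − (31.34) = 152.24 mGal
Complete Bouguer anomaly = 152.24 + 1.06 = 153.30 mGal

153.3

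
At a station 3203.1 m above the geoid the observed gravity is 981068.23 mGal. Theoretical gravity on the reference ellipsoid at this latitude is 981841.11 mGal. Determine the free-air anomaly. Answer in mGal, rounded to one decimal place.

215.6

Free-air correction = 0.3086 × 3203.1 = 988.48 mGal
Free-air anomaly = 981068.23 − 981841.11 + (988.48) = 215.60 mGal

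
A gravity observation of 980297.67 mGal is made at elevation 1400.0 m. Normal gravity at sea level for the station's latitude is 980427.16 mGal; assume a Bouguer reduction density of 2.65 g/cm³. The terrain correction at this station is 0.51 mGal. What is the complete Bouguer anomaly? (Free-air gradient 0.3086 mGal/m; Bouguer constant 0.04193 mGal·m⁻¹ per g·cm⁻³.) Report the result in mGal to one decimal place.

Free-air correction = 0.3086 × 1400.0 = 432.04 mGal
Free-air anomaly = 980297.67 − 980427.16 + (432.04) = 302.55 mGal
Bouguer slab correction = 0.04193 × 2.65 × 1400.0 = 155.56 mGal
Simple Bouguer anomaly = 302.55 − (155.56) = 146.99 mGal
Complete Bouguer anomaly = 146.99 + 0.51 = 147.50 mGal

147.5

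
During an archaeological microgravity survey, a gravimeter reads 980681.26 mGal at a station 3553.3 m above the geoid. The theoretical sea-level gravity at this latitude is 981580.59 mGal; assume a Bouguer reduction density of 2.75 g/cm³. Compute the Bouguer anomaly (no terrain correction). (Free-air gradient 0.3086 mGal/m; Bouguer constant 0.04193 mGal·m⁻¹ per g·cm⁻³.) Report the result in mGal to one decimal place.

-212.5

Free-air correction = 0.3086 × 3553.3 = 1096.55 mGal
Free-air anomaly = 980681.26 − 981580.59 + (1096.55) = 197.22 mGal
Bouguer slab correction = 0.04193 × 2.75 × 3553.3 = 409.72 mGal
Simple Bouguer anomaly = 197.22 − (409.72) = -212.50 mGal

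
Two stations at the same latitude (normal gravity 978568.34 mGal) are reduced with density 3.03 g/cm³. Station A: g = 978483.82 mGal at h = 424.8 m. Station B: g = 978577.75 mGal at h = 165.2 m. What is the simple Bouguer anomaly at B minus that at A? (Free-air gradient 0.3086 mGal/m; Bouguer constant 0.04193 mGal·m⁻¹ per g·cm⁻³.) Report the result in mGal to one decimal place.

Δg_SB(A) = 978483.82 − 978568.34 + 0.3086×424.8 − 0.04193×3.03×424.8 = -7.40 mGal
Δg_SB(B) = 978577.75 − 978568.34 + 0.3086×165.2 − 0.04193×3.03×165.2 = 39.40 mGal
Difference = 39.40 − (-7.40) = 46.80 mGal

46.8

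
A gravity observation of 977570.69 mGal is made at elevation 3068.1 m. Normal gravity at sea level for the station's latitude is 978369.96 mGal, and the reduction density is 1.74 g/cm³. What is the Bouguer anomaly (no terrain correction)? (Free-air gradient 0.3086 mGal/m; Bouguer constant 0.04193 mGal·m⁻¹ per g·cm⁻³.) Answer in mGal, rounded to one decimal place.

-76.3

Free-air correction = 0.3086 × 3068.1 = 946.82 mGal
Free-air anomaly = 977570.69 − 978369.96 + (946.82) = 147.55 mGal
Bouguer slab correction = 0.04193 × 1.74 × 3068.1 = 223.84 mGal
Simple Bouguer anomaly = 147.55 − (223.84) = -76.29 mGal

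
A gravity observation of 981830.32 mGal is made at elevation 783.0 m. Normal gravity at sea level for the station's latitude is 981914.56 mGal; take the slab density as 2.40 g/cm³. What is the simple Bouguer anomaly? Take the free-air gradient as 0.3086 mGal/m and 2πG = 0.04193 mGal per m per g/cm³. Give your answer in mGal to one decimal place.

Free-air correction = 0.3086 × 783.0 = 241.63 mGal
Free-air anomaly = 981830.32 − 981914.56 + (241.63) = 157.39 mGal
Bouguer slab correction = 0.04193 × 2.40 × 783.0 = 78.79 mGal
Simple Bouguer anomaly = 157.39 − (78.79) = 78.60 mGal

78.6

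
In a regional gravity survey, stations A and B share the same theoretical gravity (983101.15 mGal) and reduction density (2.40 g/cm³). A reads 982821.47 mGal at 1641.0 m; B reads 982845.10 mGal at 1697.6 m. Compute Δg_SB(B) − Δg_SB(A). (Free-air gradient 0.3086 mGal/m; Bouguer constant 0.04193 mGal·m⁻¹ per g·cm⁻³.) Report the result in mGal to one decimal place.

Δg_SB(A) = 982821.47 − 983101.15 + 0.3086×1641.0 − 0.04193×2.40×1641.0 = 61.60 mGal
Δg_SB(B) = 982845.10 − 983101.15 + 0.3086×1697.6 − 0.04193×2.40×1697.6 = 97.00 mGal
Difference = 97.00 − (61.60) = 35.40 mGal

35.4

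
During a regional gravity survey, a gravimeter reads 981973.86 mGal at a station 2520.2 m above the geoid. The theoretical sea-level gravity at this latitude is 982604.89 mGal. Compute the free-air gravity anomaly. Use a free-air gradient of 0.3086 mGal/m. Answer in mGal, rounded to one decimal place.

Free-air correction = 0.3086 × 2520.2 = 777.73 mGal
Free-air anomaly = 981973.86 − 982604.89 + (777.73) = 146.70 mGal

146.7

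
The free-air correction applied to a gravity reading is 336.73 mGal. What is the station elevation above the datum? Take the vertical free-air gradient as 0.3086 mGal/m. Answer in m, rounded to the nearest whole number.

1091

h = 336.73 / 0.3086 = 1091.15 m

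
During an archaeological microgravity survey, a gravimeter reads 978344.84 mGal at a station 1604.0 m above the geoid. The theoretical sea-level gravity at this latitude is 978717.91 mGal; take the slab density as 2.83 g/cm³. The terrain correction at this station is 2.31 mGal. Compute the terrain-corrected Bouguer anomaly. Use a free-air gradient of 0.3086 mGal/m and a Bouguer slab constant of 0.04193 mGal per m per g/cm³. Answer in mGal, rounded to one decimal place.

Free-air correction = 0.3086 × 1604.0 = 494.99 mGal
Free-air anomaly = 978344.84 − 978717.91 + (494.99) = 121.92 mGal
Bouguer slab correction = 0.04193 × 2.83 × 1604.0 = 190.33 mGal
Simple Bouguer anomaly = 121.92 − (190.33) = -68.41 mGal
Complete Bouguer anomaly = -68.41 + 2.31 = -66.10 mGal

-66.1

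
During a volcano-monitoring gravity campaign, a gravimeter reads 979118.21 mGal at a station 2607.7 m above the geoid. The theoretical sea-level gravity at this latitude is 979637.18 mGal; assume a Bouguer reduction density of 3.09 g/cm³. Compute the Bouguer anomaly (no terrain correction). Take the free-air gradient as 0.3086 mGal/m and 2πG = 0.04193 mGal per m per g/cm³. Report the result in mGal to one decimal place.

-52.1

Free-air correction = 0.3086 × 2607.7 = 804.74 mGal
Free-air anomaly = 979118.21 − 979637.18 + (804.74) = 285.77 mGal
Bouguer slab correction = 0.04193 × 3.09 × 2607.7 = 337.86 mGal
Simple Bouguer anomaly = 285.77 − (337.86) = -52.09 mGal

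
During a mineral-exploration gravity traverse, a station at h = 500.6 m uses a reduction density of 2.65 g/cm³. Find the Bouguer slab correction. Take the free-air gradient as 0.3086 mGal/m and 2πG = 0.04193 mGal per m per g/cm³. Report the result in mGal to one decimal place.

55.6

Bouguer slab correction = 0.04193 × 2.65 × 500.6 = 55.6 mGal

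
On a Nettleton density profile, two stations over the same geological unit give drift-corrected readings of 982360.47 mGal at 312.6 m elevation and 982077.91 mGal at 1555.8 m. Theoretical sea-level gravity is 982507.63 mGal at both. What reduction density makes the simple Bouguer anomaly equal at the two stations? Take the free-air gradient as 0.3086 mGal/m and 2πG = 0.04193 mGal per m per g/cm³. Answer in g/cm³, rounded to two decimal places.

Δg_obs = 982077.91 − 982360.47 = -282.56 mGal over Δh = 1555.8 − 312.6 = 1243.2 m
Equal Bouguer anomalies ⇒ Δg_obs + (0.3086 − 0.04193ρ)·Δh = 0
0.3086 − 0.04193ρ = −Δg_obs/Δh = 0.22728
ρ = (0.3086 − 0.22728) / 0.04193 = 1.94 g/cm³

1.94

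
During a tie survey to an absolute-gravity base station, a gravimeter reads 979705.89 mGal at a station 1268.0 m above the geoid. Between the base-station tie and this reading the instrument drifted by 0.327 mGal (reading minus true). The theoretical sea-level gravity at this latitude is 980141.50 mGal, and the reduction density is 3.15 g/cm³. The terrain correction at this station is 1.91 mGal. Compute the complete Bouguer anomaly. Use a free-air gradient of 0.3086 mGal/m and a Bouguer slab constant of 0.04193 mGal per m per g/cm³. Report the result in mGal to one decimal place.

-210.2

Drift-corrected reading = 979705.89 − (0.327) = 979705.563 mGal
Free-air correction = 0.3086 × 1268.0 = 391.30 mGal
Free-air anomaly = 979705.563 − 980141.50 + (391.30) = -44.637 mGal
Bouguer slab correction = 0.04193 × 3.15 × 1268.0 = 167.48 mGal
Simple Bouguer anomaly = -44.637 − (167.48) = -212.117 mGal
Complete Bouguer anomaly = -212.117 + 1.91 = -210.207 mGal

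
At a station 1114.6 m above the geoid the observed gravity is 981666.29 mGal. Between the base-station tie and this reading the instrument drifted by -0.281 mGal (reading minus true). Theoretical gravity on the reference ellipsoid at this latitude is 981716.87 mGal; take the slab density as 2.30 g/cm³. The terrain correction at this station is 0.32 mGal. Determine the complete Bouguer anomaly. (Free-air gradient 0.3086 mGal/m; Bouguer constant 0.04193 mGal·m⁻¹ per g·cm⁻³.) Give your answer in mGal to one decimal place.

Drift-corrected reading = 981666.29 − (-0.281) = 981666.571 mGal
Free-air correction = 0.3086 × 1114.6 = 343.97 mGal
Free-air anomaly = 981666.571 − 981716.87 + (343.97) = 293.671 mGal
Bouguer slab correction = 0.04193 × 2.30 × 1114.6 = 107.49 mGal
Simple Bouguer anomaly = 293.671 − (107.49) = 186.181 mGal
Complete Bouguer anomaly = 186.181 + 0.32 = 186.501 mGal

186.5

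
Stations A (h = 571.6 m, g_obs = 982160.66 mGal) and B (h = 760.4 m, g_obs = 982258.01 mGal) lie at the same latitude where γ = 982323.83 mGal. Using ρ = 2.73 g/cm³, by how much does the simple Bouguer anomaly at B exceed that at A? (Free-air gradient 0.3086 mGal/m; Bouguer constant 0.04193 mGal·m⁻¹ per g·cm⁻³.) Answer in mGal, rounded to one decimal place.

Δg_SB(A) = 982160.66 − 982323.83 + 0.3086×571.6 − 0.04193×2.73×571.6 = -52.20 mGal
Δg_SB(B) = 982258.01 − 982323.83 + 0.3086×760.4 − 0.04193×2.73×760.4 = 81.80 mGal
Difference = 81.80 − (-52.20) = 134.00 mGal

134.0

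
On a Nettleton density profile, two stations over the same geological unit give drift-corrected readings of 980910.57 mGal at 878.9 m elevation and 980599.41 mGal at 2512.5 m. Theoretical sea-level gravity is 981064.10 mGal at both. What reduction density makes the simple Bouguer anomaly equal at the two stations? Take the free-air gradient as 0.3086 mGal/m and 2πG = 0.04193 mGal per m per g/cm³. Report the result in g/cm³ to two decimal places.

2.82

Δg_obs = 980599.41 − 980910.57 = -311.16 mGal over Δh = 2512.5 − 878.9 = 1633.6 m
Equal Bouguer anomalies ⇒ Δg_obs + (0.3086 − 0.04193ρ)·Δh = 0
0.3086 − 0.04193ρ = −Δg_obs/Δh = 0.19048
ρ = (0.3086 − 0.19048) / 0.04193 = 2.82 g/cm³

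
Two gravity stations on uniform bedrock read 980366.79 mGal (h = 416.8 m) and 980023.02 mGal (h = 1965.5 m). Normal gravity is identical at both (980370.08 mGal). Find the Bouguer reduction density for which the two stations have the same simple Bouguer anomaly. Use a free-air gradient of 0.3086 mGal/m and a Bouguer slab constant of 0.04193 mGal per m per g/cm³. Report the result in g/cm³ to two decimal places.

2.07

Δg_obs = 980023.02 − 980366.79 = -343.77 mGal over Δh = 1965.5 − 416.8 = 1548.7 m
Equal Bouguer anomalies ⇒ Δg_obs + (0.3086 − 0.04193ρ)·Δh = 0
0.3086 − 0.04193ρ = −Δg_obs/Δh = 0.22197
ρ = (0.3086 − 0.22197) / 0.04193 = 2.07 g/cm³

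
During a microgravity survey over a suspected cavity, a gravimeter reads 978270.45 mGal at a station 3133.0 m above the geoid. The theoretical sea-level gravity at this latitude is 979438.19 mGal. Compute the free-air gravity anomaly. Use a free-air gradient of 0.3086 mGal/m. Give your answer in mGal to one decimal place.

Free-air correction = 0.3086 × 3133.0 = 966.84 mGal
Free-air anomaly = 978270.45 − 979438.19 + (966.84) = -200.90 mGal

-200.9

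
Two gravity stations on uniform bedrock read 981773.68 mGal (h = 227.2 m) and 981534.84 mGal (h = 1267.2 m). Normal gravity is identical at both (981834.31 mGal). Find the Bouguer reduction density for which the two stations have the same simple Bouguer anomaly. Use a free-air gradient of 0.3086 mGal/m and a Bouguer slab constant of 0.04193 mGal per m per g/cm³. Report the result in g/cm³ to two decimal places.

Δg_obs = 981534.84 − 981773.68 = -238.84 mGal over Δh = 1267.2 − 227.2 = 1040.0 m
Equal Bouguer anomalies ⇒ Δg_obs + (0.3086 − 0.04193ρ)·Δh = 0
0.3086 − 0.04193ρ = −Δg_obs/Δh = 0.22965
ρ = (0.3086 − 0.22965) / 0.04193 = 1.88 g/cm³

1.88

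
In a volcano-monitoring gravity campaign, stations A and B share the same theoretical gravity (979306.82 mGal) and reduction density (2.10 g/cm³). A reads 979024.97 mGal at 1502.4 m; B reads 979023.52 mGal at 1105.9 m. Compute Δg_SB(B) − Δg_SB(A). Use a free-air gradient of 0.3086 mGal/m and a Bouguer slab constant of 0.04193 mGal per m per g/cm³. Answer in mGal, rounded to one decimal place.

Δg_SB(A) = 979024.97 − 979306.82 + 0.3086×1502.4 − 0.04193×2.10×1502.4 = 49.50 mGal
Δg_SB(B) = 979023.52 − 979306.82 + 0.3086×1105.9 − 0.04193×2.10×1105.9 = -39.40 mGal
Difference = -39.40 − (49.50) = -88.90 mGal

-88.9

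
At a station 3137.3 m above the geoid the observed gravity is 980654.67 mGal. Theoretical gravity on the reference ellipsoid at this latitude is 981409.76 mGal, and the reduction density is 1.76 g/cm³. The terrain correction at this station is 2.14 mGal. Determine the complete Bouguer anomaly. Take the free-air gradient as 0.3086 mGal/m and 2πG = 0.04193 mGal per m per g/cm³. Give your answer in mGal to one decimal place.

Free-air correction = 0.3086 × 3137.3 = 968.17 mGal
Free-air anomaly = 980654.67 − 981409.76 + (968.17) = 213.08 mGal
Bouguer slab correction = 0.04193 × 1.76 × 3137.3 = 231.52 mGal
Simple Bouguer anomaly = 213.08 − (231.52) = -18.44 mGal
Complete Bouguer anomaly = -18.44 + 2.14 = -16.30 mGal

-16.3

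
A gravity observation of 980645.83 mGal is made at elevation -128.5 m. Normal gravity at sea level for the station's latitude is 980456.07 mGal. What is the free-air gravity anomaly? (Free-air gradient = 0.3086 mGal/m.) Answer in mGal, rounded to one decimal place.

Free-air correction = 0.3086 × -128.5 = -39.66 mGal
Free-air anomaly = 980645.83 − 980456.07 + (-39.66) = 150.10 mGal

150.1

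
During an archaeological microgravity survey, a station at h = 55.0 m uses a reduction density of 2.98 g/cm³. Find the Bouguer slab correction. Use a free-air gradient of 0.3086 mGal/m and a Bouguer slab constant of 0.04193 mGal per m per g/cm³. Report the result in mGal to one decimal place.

Bouguer slab correction = 0.04193 × 2.98 × 55.0 = 6.9 mGal

6.9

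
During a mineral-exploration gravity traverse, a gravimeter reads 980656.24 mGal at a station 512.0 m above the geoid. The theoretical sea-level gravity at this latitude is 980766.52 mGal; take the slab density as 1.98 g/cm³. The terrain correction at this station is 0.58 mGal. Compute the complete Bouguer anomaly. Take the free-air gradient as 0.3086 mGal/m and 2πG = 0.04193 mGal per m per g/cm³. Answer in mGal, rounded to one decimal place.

Free-air correction = 0.3086 × 512.0 = 158.00 mGal
Free-air anomaly = 980656.24 − 980766.52 + (158.00) = 47.72 mGal
Bouguer slab correction = 0.04193 × 1.98 × 512.0 = 42.51 mGal
Simple Bouguer anomaly = 47.72 − (42.51) = 5.21 mGal
Complete Bouguer anomaly = 5.21 + 0.58 = 5.79 mGal

5.8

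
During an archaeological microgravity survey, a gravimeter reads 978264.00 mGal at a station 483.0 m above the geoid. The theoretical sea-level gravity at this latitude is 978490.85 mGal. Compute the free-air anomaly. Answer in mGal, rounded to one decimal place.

-77.8

Free-air correction = 0.3086 × 483.0 = 149.05 mGal
Free-air anomaly = 978264.00 − 978490.85 + (149.05) = -77.80 mGal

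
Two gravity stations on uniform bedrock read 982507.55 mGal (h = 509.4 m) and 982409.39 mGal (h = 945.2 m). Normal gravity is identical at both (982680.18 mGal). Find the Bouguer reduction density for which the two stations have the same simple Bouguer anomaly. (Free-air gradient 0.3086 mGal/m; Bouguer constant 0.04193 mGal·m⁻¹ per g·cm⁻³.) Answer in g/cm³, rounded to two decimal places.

Δg_obs = 982409.39 − 982507.55 = -98.16 mGal over Δh = 945.2 − 509.4 = 435.8 m
Equal Bouguer anomalies ⇒ Δg_obs + (0.3086 − 0.04193ρ)·Δh = 0
0.3086 − 0.04193ρ = −Δg_obs/Δh = 0.22524
ρ = (0.3086 − 0.22524) / 0.04193 = 1.99 g/cm³

1.99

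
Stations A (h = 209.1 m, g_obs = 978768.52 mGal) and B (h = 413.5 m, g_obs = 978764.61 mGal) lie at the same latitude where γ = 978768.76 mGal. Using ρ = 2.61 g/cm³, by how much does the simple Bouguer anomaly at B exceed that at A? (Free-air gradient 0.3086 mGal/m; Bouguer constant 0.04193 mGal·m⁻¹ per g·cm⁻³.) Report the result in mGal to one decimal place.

36.8

Δg_SB(A) = 978768.52 − 978768.76 + 0.3086×209.1 − 0.04193×2.61×209.1 = 41.40 mGal
Δg_SB(B) = 978764.61 − 978768.76 + 0.3086×413.5 − 0.04193×2.61×413.5 = 78.20 mGal
Difference = 78.20 − (41.40) = 36.80 mGal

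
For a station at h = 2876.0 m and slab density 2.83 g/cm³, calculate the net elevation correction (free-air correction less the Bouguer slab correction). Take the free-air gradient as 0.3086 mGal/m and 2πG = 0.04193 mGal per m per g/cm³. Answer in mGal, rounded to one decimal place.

546.3

Combined gradient = 0.3086 − 0.04193 × 2.83 = 0.1899381 mGal/m
Combined elevation correction = 0.1899381 × 2876.0 = 546.3 mGal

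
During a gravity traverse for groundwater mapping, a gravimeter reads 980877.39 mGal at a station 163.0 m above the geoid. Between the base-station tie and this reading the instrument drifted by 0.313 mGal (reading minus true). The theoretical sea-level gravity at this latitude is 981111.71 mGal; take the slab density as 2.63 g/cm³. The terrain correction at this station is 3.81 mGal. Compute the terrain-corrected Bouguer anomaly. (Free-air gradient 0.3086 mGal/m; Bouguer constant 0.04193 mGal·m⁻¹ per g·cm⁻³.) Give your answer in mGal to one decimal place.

Drift-corrected reading = 980877.39 − (0.313) = 980877.077 mGal
Free-air correction = 0.3086 × 163.0 = 50.30 mGal
Free-air anomaly = 980877.077 − 981111.71 + (50.30) = -184.333 mGal
Bouguer slab correction = 0.04193 × 2.63 × 163.0 = 17.97 mGal
Simple Bouguer anomaly = -184.333 − (17.97) = -202.303 mGal
Complete Bouguer anomaly = -202.303 + 3.81 = -198.493 mGal

-198.5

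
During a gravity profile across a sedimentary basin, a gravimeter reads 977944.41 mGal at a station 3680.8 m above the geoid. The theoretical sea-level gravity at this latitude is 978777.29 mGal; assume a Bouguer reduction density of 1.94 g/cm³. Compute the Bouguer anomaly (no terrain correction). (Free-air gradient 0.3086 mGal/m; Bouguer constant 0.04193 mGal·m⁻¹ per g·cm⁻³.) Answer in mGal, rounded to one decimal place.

Free-air correction = 0.3086 × 3680.8 = 1135.89 mGal
Free-air anomaly = 977944.41 − 978777.29 + (1135.89) = 303.01 mGal
Bouguer slab correction = 0.04193 × 1.94 × 3680.8 = 299.41 mGal
Simple Bouguer anomaly = 303.01 − (299.41) = 3.60 mGal

3.6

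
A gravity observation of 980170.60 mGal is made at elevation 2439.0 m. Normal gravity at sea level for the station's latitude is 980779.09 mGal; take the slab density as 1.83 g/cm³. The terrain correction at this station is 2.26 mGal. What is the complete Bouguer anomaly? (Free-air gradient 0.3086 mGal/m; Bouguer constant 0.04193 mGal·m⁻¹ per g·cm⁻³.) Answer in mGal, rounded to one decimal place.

-40.7

Free-air correction = 0.3086 × 2439.0 = 752.68 mGal
Free-air anomaly = 980170.60 − 980779.09 + (752.68) = 144.19 mGal
Bouguer slab correction = 0.04193 × 1.83 × 2439.0 = 187.15 mGal
Simple Bouguer anomaly = 144.19 − (187.15) = -42.96 mGal
Complete Bouguer anomaly = -42.96 + 2.26 = -40.70 mGal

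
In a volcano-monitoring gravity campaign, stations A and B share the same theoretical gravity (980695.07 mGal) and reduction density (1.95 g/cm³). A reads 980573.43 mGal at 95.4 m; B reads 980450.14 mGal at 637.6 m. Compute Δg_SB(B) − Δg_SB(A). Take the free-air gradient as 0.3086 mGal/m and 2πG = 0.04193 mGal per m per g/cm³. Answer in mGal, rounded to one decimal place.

-0.3

Δg_SB(A) = 980573.43 − 980695.07 + 0.3086×95.4 − 0.04193×1.95×95.4 = -100.00 mGal
Δg_SB(B) = 980450.14 − 980695.07 + 0.3086×637.6 − 0.04193×1.95×637.6 = -100.30 mGal
Difference = -100.30 − (-100.00) = -0.30 mGal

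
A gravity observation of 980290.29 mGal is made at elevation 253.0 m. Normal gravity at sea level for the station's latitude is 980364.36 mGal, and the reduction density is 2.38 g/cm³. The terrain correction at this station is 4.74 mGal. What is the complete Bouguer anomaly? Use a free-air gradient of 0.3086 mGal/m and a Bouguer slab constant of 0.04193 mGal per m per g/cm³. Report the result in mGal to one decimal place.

Free-air correction = 0.3086 × 253.0 = 78.08 mGal
Free-air anomaly = 980290.29 − 980364.36 + (78.08) = 4.01 mGal
Bouguer slab correction = 0.04193 × 2.38 × 253.0 = 25.25 mGal
Simple Bouguer anomaly = 4.01 − (25.25) = -21.24 mGal
Complete Bouguer anomaly = -21.24 + 4.74 = -16.50 mGal

-16.5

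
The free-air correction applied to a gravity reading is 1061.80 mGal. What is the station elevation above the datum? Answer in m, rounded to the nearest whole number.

3441

h = 1061.80 / 0.3086 = 3440.70 m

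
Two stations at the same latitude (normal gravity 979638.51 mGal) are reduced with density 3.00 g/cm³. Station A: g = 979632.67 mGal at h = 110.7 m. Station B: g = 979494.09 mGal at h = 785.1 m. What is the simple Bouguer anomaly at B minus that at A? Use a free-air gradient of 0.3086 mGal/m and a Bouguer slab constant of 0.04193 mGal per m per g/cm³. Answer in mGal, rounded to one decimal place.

-15.3

Δg_SB(A) = 979632.67 − 979638.51 + 0.3086×110.7 − 0.04193×3.00×110.7 = 14.40 mGal
Δg_SB(B) = 979494.09 − 979638.51 + 0.3086×785.1 − 0.04193×3.00×785.1 = -0.90 mGal
Difference = -0.90 − (14.40) = -15.30 mGal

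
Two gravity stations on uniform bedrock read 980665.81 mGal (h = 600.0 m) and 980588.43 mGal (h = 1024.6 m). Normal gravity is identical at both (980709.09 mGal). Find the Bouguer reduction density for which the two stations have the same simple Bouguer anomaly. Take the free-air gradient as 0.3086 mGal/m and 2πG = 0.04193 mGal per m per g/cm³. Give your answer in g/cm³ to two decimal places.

Δg_obs = 980588.43 − 980665.81 = -77.38 mGal over Δh = 1024.6 − 600.0 = 424.6 m
Equal Bouguer anomalies ⇒ Δg_obs + (0.3086 − 0.04193ρ)·Δh = 0
0.3086 − 0.04193ρ = −Δg_obs/Δh = 0.18224
ρ = (0.3086 − 0.18224) / 0.04193 = 3.01 g/cm³

3.01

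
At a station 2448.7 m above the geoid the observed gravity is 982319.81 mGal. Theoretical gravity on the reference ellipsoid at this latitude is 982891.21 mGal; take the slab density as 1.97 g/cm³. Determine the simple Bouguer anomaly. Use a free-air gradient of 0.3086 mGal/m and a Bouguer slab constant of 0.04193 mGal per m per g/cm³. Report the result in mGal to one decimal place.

Free-air correction = 0.3086 × 2448.7 = 755.67 mGal
Free-air anomaly = 982319.81 − 982891.21 + (755.67) = 184.27 mGal
Bouguer slab correction = 0.04193 × 1.97 × 2448.7 = 202.27 mGal
Simple Bouguer anomaly = 184.27 − (202.27) = -18.00 mGal

-18.0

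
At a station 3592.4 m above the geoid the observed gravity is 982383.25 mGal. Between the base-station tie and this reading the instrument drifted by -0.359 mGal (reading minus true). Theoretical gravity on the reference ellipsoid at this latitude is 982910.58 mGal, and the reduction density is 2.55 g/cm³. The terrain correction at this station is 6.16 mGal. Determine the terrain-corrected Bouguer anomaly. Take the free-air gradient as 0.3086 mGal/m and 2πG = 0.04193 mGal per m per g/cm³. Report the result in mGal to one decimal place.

Drift-corrected reading = 982383.25 − (-0.359) = 982383.609 mGal
Free-air correction = 0.3086 × 3592.4 = 1108.61 mGal
Free-air anomaly = 982383.609 − 982910.58 + (1108.61) = 581.639 mGal
Bouguer slab correction = 0.04193 × 2.55 × 3592.4 = 384.10 mGal
Simple Bouguer anomaly = 581.639 − (384.10) = 197.539 mGal
Complete Bouguer anomaly = 197.539 + 6.16 = 203.699 mGal

203.7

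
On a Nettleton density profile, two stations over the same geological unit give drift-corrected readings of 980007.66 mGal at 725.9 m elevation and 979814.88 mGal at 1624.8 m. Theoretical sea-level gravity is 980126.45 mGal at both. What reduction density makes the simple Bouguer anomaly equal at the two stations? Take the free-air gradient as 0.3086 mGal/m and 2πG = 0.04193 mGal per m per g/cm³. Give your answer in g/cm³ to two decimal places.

Δg_obs = 979814.88 − 980007.66 = -192.78 mGal over Δh = 1624.8 − 725.9 = 898.9 m
Equal Bouguer anomalies ⇒ Δg_obs + (0.3086 − 0.04193ρ)·Δh = 0
0.3086 − 0.04193ρ = −Δg_obs/Δh = 0.21446
ρ = (0.3086 − 0.21446) / 0.04193 = 2.25 g/cm³

2.25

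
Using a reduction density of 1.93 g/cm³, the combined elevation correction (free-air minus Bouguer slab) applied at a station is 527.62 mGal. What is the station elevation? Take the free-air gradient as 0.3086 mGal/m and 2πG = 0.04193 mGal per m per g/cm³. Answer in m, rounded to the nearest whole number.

2317

Combined gradient = 0.3086 − 0.04193 × 1.93 = 0.2276751 mGal/m
h = 527.62 / 0.2276751 = 2317.43 m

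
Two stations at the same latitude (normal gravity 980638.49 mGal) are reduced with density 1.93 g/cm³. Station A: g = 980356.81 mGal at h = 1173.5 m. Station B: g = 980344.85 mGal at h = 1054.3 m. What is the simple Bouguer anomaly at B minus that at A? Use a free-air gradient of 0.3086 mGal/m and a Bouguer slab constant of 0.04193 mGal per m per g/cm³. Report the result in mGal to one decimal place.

Δg_SB(A) = 980356.81 − 980638.49 + 0.3086×1173.5 − 0.04193×1.93×1173.5 = -14.50 mGal
Δg_SB(B) = 980344.85 − 980638.49 + 0.3086×1054.3 − 0.04193×1.93×1054.3 = -53.60 mGal
Difference = -53.60 − (-14.50) = -39.10 mGal

-39.1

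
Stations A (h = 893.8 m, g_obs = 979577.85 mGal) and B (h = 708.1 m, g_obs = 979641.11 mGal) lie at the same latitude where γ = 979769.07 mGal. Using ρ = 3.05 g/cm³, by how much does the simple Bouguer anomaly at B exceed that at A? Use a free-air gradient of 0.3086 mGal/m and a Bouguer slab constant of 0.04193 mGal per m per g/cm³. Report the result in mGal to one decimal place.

Δg_SB(A) = 979577.85 − 979769.07 + 0.3086×893.8 − 0.04193×3.05×893.8 = -29.70 mGal
Δg_SB(B) = 979641.11 − 979769.07 + 0.3086×708.1 − 0.04193×3.05×708.1 = 0.00 mGal
Difference = 0.00 − (-29.70) = 29.70 mGal

29.7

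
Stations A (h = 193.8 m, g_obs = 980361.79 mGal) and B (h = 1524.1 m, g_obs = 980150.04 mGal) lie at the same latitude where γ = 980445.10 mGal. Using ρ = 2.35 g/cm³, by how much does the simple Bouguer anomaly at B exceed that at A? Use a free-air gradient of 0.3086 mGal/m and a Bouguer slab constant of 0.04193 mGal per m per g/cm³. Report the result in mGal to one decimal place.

Δg_SB(A) = 980361.79 − 980445.10 + 0.3086×193.8 − 0.04193×2.35×193.8 = -42.60 mGal
Δg_SB(B) = 980150.04 − 980445.10 + 0.3086×1524.1 − 0.04193×2.35×1524.1 = 25.10 mGal
Difference = 25.10 − (-42.60) = 67.70 mGal

67.7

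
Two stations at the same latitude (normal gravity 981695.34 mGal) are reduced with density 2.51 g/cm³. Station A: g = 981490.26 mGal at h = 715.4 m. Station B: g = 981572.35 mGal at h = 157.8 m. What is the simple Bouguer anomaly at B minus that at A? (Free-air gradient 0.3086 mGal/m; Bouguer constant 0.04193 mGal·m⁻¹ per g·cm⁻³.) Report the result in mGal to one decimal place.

Δg_SB(A) = 981490.26 − 981695.34 + 0.3086×715.4 − 0.04193×2.51×715.4 = -59.60 mGal
Δg_SB(B) = 981572.35 − 981695.34 + 0.3086×157.8 − 0.04193×2.51×157.8 = -90.90 mGal
Difference = -90.90 − (-59.60) = -31.30 mGal

-31.3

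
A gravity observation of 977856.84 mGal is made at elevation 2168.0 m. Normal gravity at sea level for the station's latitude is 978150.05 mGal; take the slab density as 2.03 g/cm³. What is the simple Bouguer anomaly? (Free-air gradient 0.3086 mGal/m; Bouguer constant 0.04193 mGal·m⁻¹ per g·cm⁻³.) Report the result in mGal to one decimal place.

191.3

Free-air correction = 0.3086 × 2168.0 = 669.04 mGal
Free-air anomaly = 977856.84 − 978150.05 + (669.04) = 375.83 mGal
Bouguer slab correction = 0.04193 × 2.03 × 2168.0 = 184.54 mGal
Simple Bouguer anomaly = 375.83 − (184.54) = 191.29 mGal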